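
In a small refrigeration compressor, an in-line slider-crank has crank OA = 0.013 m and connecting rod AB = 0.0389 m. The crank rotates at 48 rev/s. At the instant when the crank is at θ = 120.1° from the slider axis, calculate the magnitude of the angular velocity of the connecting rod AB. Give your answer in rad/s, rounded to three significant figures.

ω = 301.6 rad/s (converted from 48 rev/s).
The rod makes angle φ with the slider axis where L sinφ = r sinθ; differentiating, L cosφ·φ̇ = r ω cosθ.
L cosφ = √(L² − r² sin²θ) = 0.037239 m.
|ω_rod| = r ω |cosθ| / √(L² − r² sin²θ) = 0.013·301.6·0.50151/0.037239 = 52.802 rad/s.

52.8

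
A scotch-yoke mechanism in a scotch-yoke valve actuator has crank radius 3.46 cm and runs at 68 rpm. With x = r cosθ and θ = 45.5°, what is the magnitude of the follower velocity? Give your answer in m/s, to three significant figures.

ω = 7.121 rad/s (from 68 rpm).
x = r cosθ ⇒ ẋ = −rω sinθ.
|v| = rω|sinθ| = 0.0346·7.121·|sin 45.5°| = 0.17573 m/s.

0.176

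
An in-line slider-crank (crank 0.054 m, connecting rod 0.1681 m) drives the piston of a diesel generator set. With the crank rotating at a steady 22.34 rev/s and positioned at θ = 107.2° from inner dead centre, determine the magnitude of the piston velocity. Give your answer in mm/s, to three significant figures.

6520

ω = 2π·22.3 = 140.4 rad/s
For an in-line slider-crank, x = r cosθ + √(L² − r² sin²θ), so v = −rω sinθ·[1 + r cosθ/√(L² − r² sin²θ)].
With r = 0.054 m, L = 0.1681 m, θ = 107.2°: √(L² − r² sin²θ) = 0.15999 m.
v = −0.054·140.4·0.95528·[1 + 0.054·-0.29571/0.15999] = -6.5181 m/s.
|v| = 6.5181 m/s = 6518.1 mm/s.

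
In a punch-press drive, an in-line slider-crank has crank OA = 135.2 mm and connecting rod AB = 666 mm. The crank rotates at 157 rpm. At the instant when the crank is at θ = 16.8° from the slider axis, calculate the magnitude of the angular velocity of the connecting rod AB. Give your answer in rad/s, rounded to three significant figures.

ω = 16.44 rad/s (converted from 157 rpm).
The rod makes angle φ with the slider axis where L sinφ = r sinθ; differentiating, L cosφ·φ̇ = r ω cosθ.
L cosφ = √(L² − r² sin²θ) = 0.66485 m.
|ω_rod| = r ω |cosθ| / √(L² − r² sin²θ) = 0.1352·16.44·0.95732/0.66485 = 3.2006 rad/s.

3.20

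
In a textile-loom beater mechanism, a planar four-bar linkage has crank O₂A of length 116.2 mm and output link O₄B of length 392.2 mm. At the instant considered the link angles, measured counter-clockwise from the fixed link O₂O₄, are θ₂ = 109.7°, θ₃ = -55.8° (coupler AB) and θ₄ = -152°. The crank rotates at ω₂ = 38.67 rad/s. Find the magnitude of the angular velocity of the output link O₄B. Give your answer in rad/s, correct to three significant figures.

2.89

ω₂ = 38.67 rad/s
Differentiating the loop-closure r₂e^{iθ₂}+r₃e^{iθ₃}=r₁+r₄e^{iθ₄} gives r₂ω₂e^{iθ₂}+r₃ω₃e^{iθ₃}=r₄ω₄e^{iθ₄}.
Eliminating the other unknown: ω₄ = r₂ω₂ sin(θ₂−θ₃) / [r₄ sin(θ₄−θ₃)].
Numerator sine = +0.25038; denominator sine = -0.99415.
Result = 0.1162·38.67·(+0.25038) / (0.3922·(-0.99415)) = -2.8855 rad/s; magnitude 2.8855 rad/s.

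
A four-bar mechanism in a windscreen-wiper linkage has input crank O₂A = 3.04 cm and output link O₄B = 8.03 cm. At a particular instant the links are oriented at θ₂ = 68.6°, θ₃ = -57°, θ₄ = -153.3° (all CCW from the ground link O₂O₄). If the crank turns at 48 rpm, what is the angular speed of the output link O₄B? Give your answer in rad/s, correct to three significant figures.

ω₂ = 5.027 rad/s (from 48 rpm).
Differentiating the loop-closure r₂e^{iθ₂}+r₃e^{iθ₃}=r₁+r₄e^{iθ₄} gives r₂ω₂e^{iθ₂}+r₃ω₃e^{iθ₃}=r₄ω₄e^{iθ₄}.
Eliminating the other unknown: ω₄ = r₂ω₂ sin(θ₂−θ₃) / [r₄ sin(θ₄−θ₃)].
Numerator sine = +0.81310; denominator sine = -0.99396.
Result = 0.0304·5.027·(+0.81310) / (0.0803·(-0.99396)) = -1.5567 rad/s; magnitude 1.5567 rad/s.

1.56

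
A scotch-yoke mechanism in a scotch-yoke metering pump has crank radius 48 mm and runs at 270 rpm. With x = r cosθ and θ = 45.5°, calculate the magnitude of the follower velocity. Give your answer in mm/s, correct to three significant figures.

ω = 28.27 rad/s (from 270 rpm).
x = r cosθ ⇒ ẋ = −rω sinθ.
|v| = rω|sinθ| = 0.048·28.27·|sin 45.5°| = 0.968 m/s = 968 mm/s.

968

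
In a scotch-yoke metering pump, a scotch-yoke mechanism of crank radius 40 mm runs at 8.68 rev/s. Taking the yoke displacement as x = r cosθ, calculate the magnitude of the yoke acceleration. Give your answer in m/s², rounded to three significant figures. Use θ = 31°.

102

ω = 54.54 rad/s (from 8.68 rev/s).
x = r cosθ ⇒ ẍ = −rω² cosθ (ω constant).
|a| = rω²|cosθ| = 0.04·(54.54)²·|cos 31°| = 101.98 m/s².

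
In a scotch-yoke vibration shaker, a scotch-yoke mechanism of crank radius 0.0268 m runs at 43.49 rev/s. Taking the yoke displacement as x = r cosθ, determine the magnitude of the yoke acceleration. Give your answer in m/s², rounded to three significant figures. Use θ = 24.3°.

1820

ω = 273.3 rad/s (from 43.49 rev/s).
x = r cosθ ⇒ ẍ = −rω² cosθ (ω constant).
|a| = rω²|cosθ| = 0.0268·(273.3)²·|cos 24.3°| = 1823.8 m/s².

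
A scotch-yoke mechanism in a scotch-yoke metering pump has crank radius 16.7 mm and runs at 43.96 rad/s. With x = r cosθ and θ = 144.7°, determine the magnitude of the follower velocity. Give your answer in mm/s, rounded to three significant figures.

424

ω = 43.96 rad/s
x = r cosθ ⇒ ẋ = −rω sinθ.
|v| = rω|sinθ| = 0.0167·43.96·|sin 144.7°| = 0.42422 m/s = 424.22 mm/s.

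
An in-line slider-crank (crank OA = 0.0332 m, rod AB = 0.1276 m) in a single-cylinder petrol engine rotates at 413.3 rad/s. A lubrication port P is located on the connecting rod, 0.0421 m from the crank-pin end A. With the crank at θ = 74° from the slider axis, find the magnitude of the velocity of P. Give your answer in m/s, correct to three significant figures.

13.7

ω = 413.3 rad/s.  Crank-pin speed |V_A| = rω = 13.722 m/s, perpendicular to OA.
Rod angle: sinφ = −(r/L) sinθ ⇒ φ = -14.484°; ω_rod = −rω cosθ/√(L²−r²sin²θ) = -30.614 rad/s.
V_P = V_A + ω_rod × AP, with AP = 0.0421 m along the rod.
Components: V_Px = −rω sinθ − a·ω_rod·sinφ = -13.512 m/s;  V_Py = rω cosθ + a·ω_rod·cosφ = +2.5343 m/s.
|V_P| = √(V_Px² + V_Py²) = 13.748 m/s.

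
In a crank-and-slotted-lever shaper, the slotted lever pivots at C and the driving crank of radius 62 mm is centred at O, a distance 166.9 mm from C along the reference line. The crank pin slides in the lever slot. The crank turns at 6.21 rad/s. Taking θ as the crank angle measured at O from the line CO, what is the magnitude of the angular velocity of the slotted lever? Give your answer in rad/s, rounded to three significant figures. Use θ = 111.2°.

ω = 6.21 rad/s
Crank pin A relative to C: A = (d + r cosθ, r sinθ); lever angle φ = atan2(r sinθ, d + r cosθ).
Differentiating tanφ: φ̇ = rω(d cosθ + r)/(d² + r² + 2dr cosθ).
d² + r² + 2dr cosθ = |CA|² = 0.0242156 m²;  d cosθ + r = +0.0016449 m.
|ω_lever| = |0.062·6.21·+0.0016449| / 0.0242156 = 0.026153 rad/s.

0.0262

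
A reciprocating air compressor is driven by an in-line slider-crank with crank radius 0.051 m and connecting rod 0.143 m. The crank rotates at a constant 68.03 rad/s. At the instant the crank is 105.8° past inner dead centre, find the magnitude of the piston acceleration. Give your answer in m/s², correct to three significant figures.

ω = 68.03 rad/s
x(θ) = r cosθ + √(L² − r² sin²θ); with ω constant, a = ω²·d²x/dθ².
d²x/dθ² = −r cosθ − r²(cos2θ)/√u − r⁴ sin²2θ/(4u^{3/2}),  u = L² − r² sin²θ = 0.0180408 m².
Substituting r = 0.051 m, L = 0.143 m, θ = 105.8°: d²x/dθ² = +0.030188 m.
a = ω²·d²x/dθ² = (68.03)²·(+0.030188) = +139.71 m/s²;  |a| = 139.71 m/s².

140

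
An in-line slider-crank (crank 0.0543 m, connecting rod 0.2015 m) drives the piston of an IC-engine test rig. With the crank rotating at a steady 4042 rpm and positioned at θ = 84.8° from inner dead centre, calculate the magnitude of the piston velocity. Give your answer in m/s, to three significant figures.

ω = 2π·4042/60 = 423.3 rad/s
For an in-line slider-crank, x = r cosθ + √(L² − r² sin²θ), so v = −rω sinθ·[1 + r cosθ/√(L² − r² sin²θ)].
With r = 0.0543 m, L = 0.2015 m, θ = 84.8°: √(L² − r² sin²θ) = 0.19411 m.
v = −0.0543·423.3·0.99588·[1 + 0.0543·0.09063/0.19411] = -23.47 m/s.
|v| = 23.47 m/s.

23.5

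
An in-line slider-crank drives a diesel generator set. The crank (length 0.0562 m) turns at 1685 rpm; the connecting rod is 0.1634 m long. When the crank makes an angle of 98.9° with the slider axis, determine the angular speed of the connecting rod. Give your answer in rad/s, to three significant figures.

9.98

ω = 176.5 rad/s (converted from 1685 rpm).
The rod makes angle φ with the slider axis where L sinφ = r sinθ; differentiating, L cosφ·φ̇ = r ω cosθ.
L cosφ = √(L² − r² sin²θ) = 0.15368 m.
|ω_rod| = r ω |cosθ| / √(L² − r² sin²θ) = 0.0562·176.5·0.15471/0.15368 = 9.9833 rad/s.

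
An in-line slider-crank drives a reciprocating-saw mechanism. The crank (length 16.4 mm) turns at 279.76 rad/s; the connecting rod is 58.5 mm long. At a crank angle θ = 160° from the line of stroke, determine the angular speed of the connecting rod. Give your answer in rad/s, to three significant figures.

74.0

ω = 279.8 rad/s
The rod makes angle φ with the slider axis where L sinφ = r sinθ; differentiating, L cosφ·φ̇ = r ω cosθ.
L cosφ = √(L² − r² sin²θ) = 0.05823 m.
|ω_rod| = r ω |cosθ| / √(L² − r² sin²θ) = 0.0164·279.8·0.93969/0.05823 = 74.04 rad/s.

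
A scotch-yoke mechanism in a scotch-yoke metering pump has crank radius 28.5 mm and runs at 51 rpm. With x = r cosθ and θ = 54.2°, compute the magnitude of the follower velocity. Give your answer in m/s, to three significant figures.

ω = 5.341 rad/s (from 51 rpm).
x = r cosθ ⇒ ẋ = −rω sinθ.
|v| = rω|sinθ| = 0.0285·5.341·|sin 54.2°| = 0.12345 m/s.

0.123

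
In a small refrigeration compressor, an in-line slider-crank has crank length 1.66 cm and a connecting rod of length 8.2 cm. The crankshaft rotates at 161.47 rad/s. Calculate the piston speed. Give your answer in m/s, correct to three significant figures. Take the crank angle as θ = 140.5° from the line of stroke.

1.44

ω = 161.5 rad/s
For an in-line slider-crank, x = r cosθ + √(L² − r² sin²θ), so v = −rω sinθ·[1 + r cosθ/√(L² − r² sin²θ)].
With r = 0.0166 m, L = 0.082 m, θ = 140.5°: √(L² − r² sin²θ) = 0.081317 m.
v = −0.0166·161.5·0.63608·[1 + 0.0166·-0.77162/0.081317] = -1.4364 m/s.
|v| = 1.4364 m/s.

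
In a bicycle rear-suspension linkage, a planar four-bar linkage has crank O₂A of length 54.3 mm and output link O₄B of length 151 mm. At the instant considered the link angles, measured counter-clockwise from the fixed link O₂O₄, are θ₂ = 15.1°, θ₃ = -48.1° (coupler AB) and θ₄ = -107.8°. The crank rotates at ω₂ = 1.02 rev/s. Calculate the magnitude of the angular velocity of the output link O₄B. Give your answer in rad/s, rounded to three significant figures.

2.38

ω₂ = 6.409 rad/s (from 1.02 rev/s).
Differentiating the loop-closure r₂e^{iθ₂}+r₃e^{iθ₃}=r₁+r₄e^{iθ₄} gives r₂ω₂e^{iθ₂}+r₃ω₃e^{iθ₃}=r₄ω₄e^{iθ₄}.
Eliminating the other unknown: ω₄ = r₂ω₂ sin(θ₂−θ₃) / [r₄ sin(θ₄−θ₃)].
Numerator sine = +0.89259; denominator sine = -0.86340.
Result = 0.0543·6.409·(+0.89259) / (0.151·(-0.86340)) = -2.3826 rad/s; magnitude 2.3826 rad/s.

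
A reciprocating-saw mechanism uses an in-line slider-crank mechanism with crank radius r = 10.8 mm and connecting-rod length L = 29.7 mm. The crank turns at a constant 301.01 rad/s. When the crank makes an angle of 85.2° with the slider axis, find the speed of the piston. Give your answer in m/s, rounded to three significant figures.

3.35

ω = 301 rad/s
For an in-line slider-crank, x = r cosθ + √(L² − r² sin²θ), so v = −rω sinθ·[1 + r cosθ/√(L² − r² sin²θ)].
With r = 0.0108 m, L = 0.0297 m, θ = 85.2°: √(L² − r² sin²θ) = 0.027682 m.
v = −0.0108·301·0.99649·[1 + 0.0108·0.08368/0.027682] = -3.3453 m/s.
|v| = 3.3453 m/s.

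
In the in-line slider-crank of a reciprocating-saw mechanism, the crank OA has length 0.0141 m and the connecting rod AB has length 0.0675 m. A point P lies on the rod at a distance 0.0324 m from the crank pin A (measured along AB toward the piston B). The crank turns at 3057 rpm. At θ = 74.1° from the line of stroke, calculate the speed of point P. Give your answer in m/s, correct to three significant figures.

4.51

ω = 320.1 rad/s.  Crank-pin speed |V_A| = rω = 4.5138 m/s, perpendicular to OA.
Rod angle: sinφ = −(r/L) sinθ ⇒ φ = -11.589°; ω_rod = −rω cosθ/√(L²−r²sin²θ) = -18.701 rad/s.
V_P = V_A + ω_rod × AP, with AP = 0.0324 m along the rod.
Components: V_Px = −rω sinθ − a·ω_rod·sinφ = -4.4628 m/s;  V_Py = rω cosθ + a·ω_rod·cosφ = +0.64303 m/s.
|V_P| = √(V_Px² + V_Py²) = 4.5089 m/s.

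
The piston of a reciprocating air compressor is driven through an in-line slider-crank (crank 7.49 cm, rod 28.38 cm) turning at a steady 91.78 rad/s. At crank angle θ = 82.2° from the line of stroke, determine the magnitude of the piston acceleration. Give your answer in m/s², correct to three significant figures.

80.3

ω = 91.78 rad/s
x(θ) = r cosθ + √(L² − r² sin²θ); with ω constant, a = ω²·d²x/dθ².
d²x/dθ² = −r cosθ − r²(cos2θ)/√u − r⁴ sin²2θ/(4u^{3/2}),  u = L² − r² sin²θ = 0.0750358 m².
Substituting r = 0.0749 m, L = 0.2838 m, θ = 82.2°: d²x/dθ² = +0.0095328 m.
a = ω²·d²x/dθ² = (91.78)²·(+0.0095328) = +80.3 m/s²;  |a| = 80.3 m/s².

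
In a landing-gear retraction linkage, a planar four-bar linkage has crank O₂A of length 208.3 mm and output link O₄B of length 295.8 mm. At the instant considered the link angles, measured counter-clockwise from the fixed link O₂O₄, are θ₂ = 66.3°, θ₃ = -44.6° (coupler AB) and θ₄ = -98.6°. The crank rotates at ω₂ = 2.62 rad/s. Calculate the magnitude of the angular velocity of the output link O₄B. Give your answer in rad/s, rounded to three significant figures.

2.13

ω₂ = 2.62 rad/s
Differentiating the loop-closure r₂e^{iθ₂}+r₃e^{iθ₃}=r₁+r₄e^{iθ₄} gives r₂ω₂e^{iθ₂}+r₃ω₃e^{iθ₃}=r₄ω₄e^{iθ₄}.
Eliminating the other unknown: ω₄ = r₂ω₂ sin(θ₂−θ₃) / [r₄ sin(θ₄−θ₃)].
Numerator sine = +0.93420; denominator sine = -0.80902.
Result = 0.2083·2.62·(+0.93420) / (0.2958·(-0.80902)) = -2.1305 rad/s; magnitude 2.1305 rad/s.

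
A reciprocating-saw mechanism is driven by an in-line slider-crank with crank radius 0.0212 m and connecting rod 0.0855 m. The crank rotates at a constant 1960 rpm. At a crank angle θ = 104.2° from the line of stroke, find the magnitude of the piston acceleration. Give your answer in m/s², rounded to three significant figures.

419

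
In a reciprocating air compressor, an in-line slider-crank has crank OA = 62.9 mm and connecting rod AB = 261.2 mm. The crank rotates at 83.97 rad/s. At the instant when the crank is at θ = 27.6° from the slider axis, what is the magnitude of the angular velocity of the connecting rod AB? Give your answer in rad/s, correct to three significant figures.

ω = 83.97 rad/s
The rod makes angle φ with the slider axis where L sinφ = r sinθ; differentiating, L cosφ·φ̇ = r ω cosθ.
L cosφ = √(L² − r² sin²θ) = 0.25957 m.
|ω_rod| = r ω |cosθ| / √(L² − r² sin²θ) = 0.0629·83.97·0.88620/0.25957 = 18.032 rad/s.

18.0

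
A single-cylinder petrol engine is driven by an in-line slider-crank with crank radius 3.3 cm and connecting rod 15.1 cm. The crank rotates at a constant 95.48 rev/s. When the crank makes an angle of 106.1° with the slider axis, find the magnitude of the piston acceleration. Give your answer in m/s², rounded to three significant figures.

5530

ω = 2π·95.5 = 599.9 rad/s
x(θ) = r cosθ + √(L² − r² sin²θ); with ω constant, a = ω²·d²x/dθ².
d²x/dθ² = −r cosθ − r²(cos2θ)/√u − r⁴ sin²2θ/(4u^{3/2}),  u = L² − r² sin²θ = 0.0217957 m².
Substituting r = 0.033 m, L = 0.151 m, θ = 106.1°: d²x/dθ² = +0.015367 m.
a = ω²·d²x/dθ² = (599.9)²·(+0.015367) = +5530.6 m/s²;  |a| = 5530.6 m/s².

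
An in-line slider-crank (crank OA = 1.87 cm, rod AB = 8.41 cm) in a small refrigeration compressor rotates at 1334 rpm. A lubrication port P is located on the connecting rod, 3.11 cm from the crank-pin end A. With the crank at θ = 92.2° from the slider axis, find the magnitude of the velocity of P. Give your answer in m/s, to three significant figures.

2.60

ω = 139.7 rad/s.  Crank-pin speed |V_A| = rω = 2.6123 m/s, perpendicular to OA.
Rod angle: sinφ = −(r/L) sinθ ⇒ φ = -12.838°; ω_rod = −rω cosθ/√(L²−r²sin²θ) = +1.223 rad/s.
V_P = V_A + ω_rod × AP, with AP = 0.0311 m along the rod.
Components: V_Px = −rω sinθ − a·ω_rod·sinφ = -2.6019 m/s;  V_Py = rω cosθ + a·ω_rod·cosφ = -0.063197 m/s.
|V_P| = √(V_Px² + V_Py²) = 2.6027 m/s.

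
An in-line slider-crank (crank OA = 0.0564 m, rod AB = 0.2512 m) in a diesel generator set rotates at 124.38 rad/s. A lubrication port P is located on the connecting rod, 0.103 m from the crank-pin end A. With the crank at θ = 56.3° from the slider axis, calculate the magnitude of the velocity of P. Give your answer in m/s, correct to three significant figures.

6.56

ω = 124.4 rad/s.  Crank-pin speed |V_A| = rω = 7.015 m/s, perpendicular to OA.
Rod angle: sinφ = −(r/L) sinθ ⇒ φ = -10.766°; ω_rod = −rω cosθ/√(L²−r²sin²θ) = -15.772 rad/s.
V_P = V_A + ω_rod × AP, with AP = 0.103 m along the rod.
Components: V_Px = −rω sinθ − a·ω_rod·sinφ = -6.1396 m/s;  V_Py = rω cosθ + a·ω_rod·cosφ = +2.2963 m/s.
|V_P| = √(V_Px² + V_Py²) = 6.555 m/s.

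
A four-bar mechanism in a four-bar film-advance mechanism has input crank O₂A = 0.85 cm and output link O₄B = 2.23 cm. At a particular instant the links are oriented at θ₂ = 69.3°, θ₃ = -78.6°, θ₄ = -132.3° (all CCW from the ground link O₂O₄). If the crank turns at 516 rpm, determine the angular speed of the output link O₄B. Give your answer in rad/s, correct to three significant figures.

ω₂ = 54.04 rad/s (from 516 rpm).
Differentiating the loop-closure r₂e^{iθ₂}+r₃e^{iθ₃}=r₁+r₄e^{iθ₄} gives r₂ω₂e^{iθ₂}+r₃ω₃e^{iθ₃}=r₄ω₄e^{iθ₄}.
Eliminating the other unknown: ω₄ = r₂ω₂ sin(θ₂−θ₃) / [r₄ sin(θ₄−θ₃)].
Numerator sine = +0.53140; denominator sine = -0.80593.
Result = 0.0085·54.04·(+0.53140) / (0.0223·(-0.80593)) = -13.581 rad/s; magnitude 13.581 rad/s.

13.6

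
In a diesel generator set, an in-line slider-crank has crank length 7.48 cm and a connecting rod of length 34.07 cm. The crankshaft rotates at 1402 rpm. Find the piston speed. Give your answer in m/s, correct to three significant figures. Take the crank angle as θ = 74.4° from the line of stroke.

ω = 2π·1402/60 = 146.8 rad/s
For an in-line slider-crank, x = r cosθ + √(L² − r² sin²θ), so v = −rω sinθ·[1 + r cosθ/√(L² − r² sin²θ)].
With r = 0.0748 m, L = 0.3407 m, θ = 74.4°: √(L² − r² sin²θ) = 0.333 m.
v = −0.0748·146.8·0.96316·[1 + 0.0748·0.26892/0.333] = -11.216 m/s.
|v| = 11.216 m/s.

11.2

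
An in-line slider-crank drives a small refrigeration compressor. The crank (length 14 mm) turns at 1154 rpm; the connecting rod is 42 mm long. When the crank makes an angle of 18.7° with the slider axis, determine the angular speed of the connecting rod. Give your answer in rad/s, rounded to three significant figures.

ω = 120.8 rad/s (converted from 1154 rpm).
The rod makes angle φ with the slider axis where L sinφ = r sinθ; differentiating, L cosφ·φ̇ = r ω cosθ.
L cosφ = √(L² − r² sin²θ) = 0.041759 m.
|ω_rod| = r ω |cosθ| / √(L² − r² sin²θ) = 0.014·120.8·0.94721/0.041759 = 38.375 rad/s.

38.4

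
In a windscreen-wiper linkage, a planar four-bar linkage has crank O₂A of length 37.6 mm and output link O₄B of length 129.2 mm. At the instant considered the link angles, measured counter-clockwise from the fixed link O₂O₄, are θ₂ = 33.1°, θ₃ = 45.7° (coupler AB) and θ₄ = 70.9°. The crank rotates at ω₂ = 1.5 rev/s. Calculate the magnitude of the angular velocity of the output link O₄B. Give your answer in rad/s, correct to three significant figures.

ω₂ = 9.425 rad/s (from 1.5 rev/s).
Differentiating the loop-closure r₂e^{iθ₂}+r₃e^{iθ₃}=r₁+r₄e^{iθ₄} gives r₂ω₂e^{iθ₂}+r₃ω₃e^{iθ₃}=r₄ω₄e^{iθ₄}.
Eliminating the other unknown: ω₄ = r₂ω₂ sin(θ₂−θ₃) / [r₄ sin(θ₄−θ₃)].
Numerator sine = -0.21814; denominator sine = +0.42578.
Result = 0.0376·9.425·(-0.21814) / (0.1292·(+0.42578)) = -1.4053 rad/s; magnitude 1.4053 rad/s.

1.41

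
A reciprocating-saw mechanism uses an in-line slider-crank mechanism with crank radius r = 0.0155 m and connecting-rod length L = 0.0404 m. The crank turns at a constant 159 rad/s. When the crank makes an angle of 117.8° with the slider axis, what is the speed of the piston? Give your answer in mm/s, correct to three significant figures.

1770

ω = 159 rad/s
For an in-line slider-crank, x = r cosθ + √(L² − r² sin²θ), so v = −rω sinθ·[1 + r cosθ/√(L² − r² sin²θ)].
With r = 0.0155 m, L = 0.0404 m, θ = 117.8°: √(L² − r² sin²θ) = 0.038002 m.
v = −0.0155·159·0.88458·[1 + 0.0155·-0.46639/0.038002] = -1.7653 m/s.
|v| = 1.7653 m/s = 1765.3 mm/s.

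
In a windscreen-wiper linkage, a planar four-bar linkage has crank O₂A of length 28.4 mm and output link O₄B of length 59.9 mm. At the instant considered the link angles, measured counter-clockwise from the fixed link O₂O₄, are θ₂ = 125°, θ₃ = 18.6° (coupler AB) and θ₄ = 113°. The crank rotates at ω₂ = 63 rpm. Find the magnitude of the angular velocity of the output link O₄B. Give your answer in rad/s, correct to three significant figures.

3.01

ω₂ = 6.597 rad/s (from 63 rpm).
Differentiating the loop-closure r₂e^{iθ₂}+r₃e^{iθ₃}=r₁+r₄e^{iθ₄} gives r₂ω₂e^{iθ₂}+r₃ω₃e^{iθ₃}=r₄ω₄e^{iθ₄}.
Eliminating the other unknown: ω₄ = r₂ω₂ sin(θ₂−θ₃) / [r₄ sin(θ₄−θ₃)].
Numerator sine = +0.95931; denominator sine = +0.99705.
Result = 0.0284·6.597·(+0.95931) / (0.0599·(+0.99705)) = +3.0096 rad/s; magnitude 3.0096 rad/s.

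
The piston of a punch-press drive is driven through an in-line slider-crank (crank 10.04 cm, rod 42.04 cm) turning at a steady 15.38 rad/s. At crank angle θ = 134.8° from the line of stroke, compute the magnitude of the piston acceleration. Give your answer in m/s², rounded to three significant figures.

16.7

ω = 15.38 rad/s
x(θ) = r cosθ + √(L² − r² sin²θ); with ω constant, a = ω²·d²x/dθ².
d²x/dθ² = −r cosθ − r²(cos2θ)/√u − r⁴ sin²2θ/(4u^{3/2}),  u = L² − r² sin²θ = 0.171661 m².
Substituting r = 0.1004 m, L = 0.4204 m, θ = 134.8°: d²x/dθ² = +0.070558 m.
a = ω²·d²x/dθ² = (15.38)²·(+0.070558) = +16.69 m/s²;  |a| = 16.69 m/s².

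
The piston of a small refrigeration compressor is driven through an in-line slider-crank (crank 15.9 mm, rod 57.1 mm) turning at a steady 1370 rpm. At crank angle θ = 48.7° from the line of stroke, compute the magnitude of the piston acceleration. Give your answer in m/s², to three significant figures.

206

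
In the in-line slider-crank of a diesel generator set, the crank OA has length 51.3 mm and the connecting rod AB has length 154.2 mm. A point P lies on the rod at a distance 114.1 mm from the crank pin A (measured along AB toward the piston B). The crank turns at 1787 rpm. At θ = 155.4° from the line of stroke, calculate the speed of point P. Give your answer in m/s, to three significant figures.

ω = 187.1 rad/s.  Crank-pin speed |V_A| = rω = 9.6 m/s, perpendicular to OA.
Rod angle: sinφ = −(r/L) sinθ ⇒ φ = -7.960°; ω_rod = −rω cosθ/√(L²−r²sin²θ) = +57.157 rad/s.
V_P = V_A + ω_rod × AP, with AP = 0.1141 m along the rod.
Components: V_Px = −rω sinθ − a·ω_rod·sinφ = -3.0931 m/s;  V_Py = rω cosθ + a·ω_rod·cosφ = -2.2699 m/s.
|V_P| = √(V_Px² + V_Py²) = 3.8366 m/s.

3.84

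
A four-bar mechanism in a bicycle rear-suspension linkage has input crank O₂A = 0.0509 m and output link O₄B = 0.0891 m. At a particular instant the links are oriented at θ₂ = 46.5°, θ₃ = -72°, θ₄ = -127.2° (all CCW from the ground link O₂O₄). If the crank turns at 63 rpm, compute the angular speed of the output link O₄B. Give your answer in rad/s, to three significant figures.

4.03

ω₂ = 6.597 rad/s (from 63 rpm).
Differentiating the loop-closure r₂e^{iθ₂}+r₃e^{iθ₃}=r₁+r₄e^{iθ₄} gives r₂ω₂e^{iθ₂}+r₃ω₃e^{iθ₃}=r₄ω₄e^{iθ₄}.
Eliminating the other unknown: ω₄ = r₂ω₂ sin(θ₂−θ₃) / [r₄ sin(θ₄−θ₃)].
Numerator sine = +0.87882; denominator sine = -0.82115.
Result = 0.0509·6.597·(+0.87882) / (0.0891·(-0.82115)) = -4.0335 rad/s; magnitude 4.0335 rad/s.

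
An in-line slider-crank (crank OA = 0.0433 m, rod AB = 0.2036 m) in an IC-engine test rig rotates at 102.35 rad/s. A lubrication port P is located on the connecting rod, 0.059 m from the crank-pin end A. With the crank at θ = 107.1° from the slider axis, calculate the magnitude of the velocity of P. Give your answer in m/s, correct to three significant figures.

ω = 102.3 rad/s.  Crank-pin speed |V_A| = rω = 4.4318 m/s, perpendicular to OA.
Rod angle: sinφ = −(r/L) sinθ ⇒ φ = -11.728°; ω_rod = −rω cosθ/√(L²−r²sin²θ) = +6.5368 rad/s.
V_P = V_A + ω_rod × AP, with AP = 0.059 m along the rod.
Components: V_Px = −rω sinθ − a·ω_rod·sinφ = -4.1574 m/s;  V_Py = rω cosθ + a·ω_rod·cosφ = -0.92549 m/s.
|V_P| = √(V_Px² + V_Py²) = 4.2592 m/s.

4.26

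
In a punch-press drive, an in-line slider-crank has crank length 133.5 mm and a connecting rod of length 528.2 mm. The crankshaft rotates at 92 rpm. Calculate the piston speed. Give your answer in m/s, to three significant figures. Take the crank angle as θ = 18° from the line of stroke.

ω = 2π·92/60 = 9.634 rad/s
For an in-line slider-crank, x = r cosθ + √(L² − r² sin²θ), so v = −rω sinθ·[1 + r cosθ/√(L² − r² sin²θ)].
With r = 0.1335 m, L = 0.5282 m, θ = 18°: √(L² − r² sin²θ) = 0.52659 m.
v = −0.1335·9.634·0.30902·[1 + 0.1335·0.95106/0.52659] = -0.49328 m/s.
|v| = 0.49328 m/s.

0.493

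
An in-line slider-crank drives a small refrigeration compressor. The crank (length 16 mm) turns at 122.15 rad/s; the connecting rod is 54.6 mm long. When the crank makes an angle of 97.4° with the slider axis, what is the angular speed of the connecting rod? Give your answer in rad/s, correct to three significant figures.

4.82

ω = 122.2 rad/s
The rod makes angle φ with the slider axis where L sinφ = r sinθ; differentiating, L cosφ·φ̇ = r ω cosθ.
L cosφ = √(L² − r² sin²θ) = 0.052244 m.
|ω_rod| = r ω |cosθ| / √(L² − r² sin²θ) = 0.016·122.2·0.12880/0.052244 = 4.8182 rad/s.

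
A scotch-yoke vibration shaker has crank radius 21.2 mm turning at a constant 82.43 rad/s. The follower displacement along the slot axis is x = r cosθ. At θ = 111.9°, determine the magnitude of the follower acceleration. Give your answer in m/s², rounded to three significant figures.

53.7

ω = 82.43 rad/s
x = r cosθ ⇒ ẍ = −rω² cosθ (ω constant).
|a| = rω²|cosθ| = 0.0212·(82.43)²·|cos 111.9°| = 53.728 m/s².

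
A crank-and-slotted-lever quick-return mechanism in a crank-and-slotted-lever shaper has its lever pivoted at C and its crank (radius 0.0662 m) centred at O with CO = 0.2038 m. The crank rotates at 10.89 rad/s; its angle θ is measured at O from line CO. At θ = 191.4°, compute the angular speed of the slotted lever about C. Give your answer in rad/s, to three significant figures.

4.95

ω = 10.89 rad/s
Crank pin A relative to C: A = (d + r cosθ, r sinθ); lever angle φ = atan2(r sinθ, d + r cosθ).
Differentiating tanφ: φ̇ = rω(d cosθ + r)/(d² + r² + 2dr cosθ).
d² + r² + 2dr cosθ = |CA|² = 0.0194661 m²;  d cosθ + r = -0.13358 m.
|ω_lever| = |0.0662·10.89·-0.13358| / 0.0194661 = 4.947 rad/s.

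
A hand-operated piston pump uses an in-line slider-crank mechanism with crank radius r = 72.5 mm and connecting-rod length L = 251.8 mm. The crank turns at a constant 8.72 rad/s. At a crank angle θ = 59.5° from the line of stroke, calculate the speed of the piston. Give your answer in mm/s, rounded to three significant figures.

ω = 8.72 rad/s
For an in-line slider-crank, x = r cosθ + √(L² − r² sin²θ), so v = −rω sinθ·[1 + r cosθ/√(L² − r² sin²θ)].
With r = 0.0725 m, L = 0.2518 m, θ = 59.5°: √(L² − r² sin²θ) = 0.24393 m.
v = −0.0725·8.72·0.86163·[1 + 0.0725·0.50754/0.24393] = -0.62689 m/s.
|v| = 0.62689 m/s = 626.89 mm/s.

627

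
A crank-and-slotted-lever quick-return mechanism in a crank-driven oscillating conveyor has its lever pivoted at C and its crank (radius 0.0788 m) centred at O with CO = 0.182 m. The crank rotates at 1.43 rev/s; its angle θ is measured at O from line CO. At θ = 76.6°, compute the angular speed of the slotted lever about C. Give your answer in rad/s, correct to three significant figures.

ω = 8.985 rad/s (from 1.43 rev/s).
Crank pin A relative to C: A = (d + r cosθ, r sinθ); lever angle φ = atan2(r sinθ, d + r cosθ).
Differentiating tanφ: φ̇ = rω(d cosθ + r)/(d² + r² + 2dr cosθ).
d² + r² + 2dr cosθ = |CA|² = 0.0459807 m²;  d cosθ + r = +0.12098 m.
|ω_lever| = |0.0788·8.985·+0.12098| / 0.0459807 = 1.8628 rad/s.

1.86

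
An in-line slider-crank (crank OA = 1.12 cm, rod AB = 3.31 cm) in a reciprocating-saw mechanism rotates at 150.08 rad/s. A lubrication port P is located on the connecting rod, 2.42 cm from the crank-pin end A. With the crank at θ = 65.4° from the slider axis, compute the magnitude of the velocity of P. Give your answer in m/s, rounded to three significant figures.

ω = 150.1 rad/s.  Crank-pin speed |V_A| = rω = 1.6809 m/s, perpendicular to OA.
Rod angle: sinφ = −(r/L) sinθ ⇒ φ = -17.918°; ω_rod = −rω cosθ/√(L²−r²sin²θ) = -22.217 rad/s.
V_P = V_A + ω_rod × AP, with AP = 0.0242 m along the rod.
Components: V_Px = −rω sinθ − a·ω_rod·sinφ = -1.6937 m/s;  V_Py = rω cosθ + a·ω_rod·cosφ = +0.18814 m/s.
|V_P| = √(V_Px² + V_Py²) = 1.7042 m/s.

1.70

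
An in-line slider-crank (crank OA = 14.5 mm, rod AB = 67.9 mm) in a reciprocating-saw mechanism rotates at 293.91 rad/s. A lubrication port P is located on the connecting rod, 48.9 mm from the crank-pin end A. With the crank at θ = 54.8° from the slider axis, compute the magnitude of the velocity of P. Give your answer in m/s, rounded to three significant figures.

3.86

ω = 293.9 rad/s.  Crank-pin speed |V_A| = rω = 4.2617 m/s, perpendicular to OA.
Rod angle: sinφ = −(r/L) sinθ ⇒ φ = -10.050°; ω_rod = −rω cosθ/√(L²−r²sin²θ) = -36.743 rad/s.
V_P = V_A + ω_rod × AP, with AP = 0.0489 m along the rod.
Components: V_Px = −rω sinθ − a·ω_rod·sinφ = -3.796 m/s;  V_Py = rω cosθ + a·ω_rod·cosφ = +0.68741 m/s.
|V_P| = √(V_Px² + V_Py²) = 3.8577 m/s.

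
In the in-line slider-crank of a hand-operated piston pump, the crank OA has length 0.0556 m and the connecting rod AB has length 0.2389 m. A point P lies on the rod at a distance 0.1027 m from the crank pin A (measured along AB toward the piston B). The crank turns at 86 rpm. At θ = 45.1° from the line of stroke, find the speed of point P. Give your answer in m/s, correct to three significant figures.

0.430

ω = 9.006 rad/s.  Crank-pin speed |V_A| = rω = 0.50073 m/s, perpendicular to OA.
Rod angle: sinφ = −(r/L) sinθ ⇒ φ = -9.489°; ω_rod = −rω cosθ/√(L²−r²sin²θ) = -1.5 rad/s.
V_P = V_A + ω_rod × AP, with AP = 0.1027 m along the rod.
Components: V_Px = −rω sinθ − a·ω_rod·sinφ = -0.38008 m/s;  V_Py = rω cosθ + a·ω_rod·cosφ = +0.20151 m/s.
|V_P| = √(V_Px² + V_Py²) = 0.43019 m/s.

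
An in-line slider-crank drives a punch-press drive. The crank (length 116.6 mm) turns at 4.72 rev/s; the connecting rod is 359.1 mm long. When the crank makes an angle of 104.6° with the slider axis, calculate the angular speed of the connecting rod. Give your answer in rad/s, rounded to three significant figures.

ω = 29.66 rad/s (converted from 4.72 rev/s).
The rod makes angle φ with the slider axis where L sinφ = r sinθ; differentiating, L cosφ·φ̇ = r ω cosθ.
L cosφ = √(L² − r² sin²θ) = 0.34091 m.
|ω_rod| = r ω |cosθ| / √(L² − r² sin²θ) = 0.1166·29.66·0.25207/0.34091 = 2.5568 rad/s.

2.56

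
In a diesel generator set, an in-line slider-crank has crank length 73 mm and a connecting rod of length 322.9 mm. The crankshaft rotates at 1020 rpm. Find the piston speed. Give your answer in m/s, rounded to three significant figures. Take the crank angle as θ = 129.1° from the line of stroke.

5.17

ω = 2π·1020/60 = 106.8 rad/s
For an in-line slider-crank, x = r cosθ + √(L² − r² sin²θ), so v = −rω sinθ·[1 + r cosθ/√(L² − r² sin²θ)].
With r = 0.073 m, L = 0.3229 m, θ = 129.1°: √(L² − r² sin²θ) = 0.31789 m.
v = −0.073·106.8·0.77605·[1 + 0.073·-0.63068/0.31789] = -5.1748 m/s.
|v| = 5.1748 m/s.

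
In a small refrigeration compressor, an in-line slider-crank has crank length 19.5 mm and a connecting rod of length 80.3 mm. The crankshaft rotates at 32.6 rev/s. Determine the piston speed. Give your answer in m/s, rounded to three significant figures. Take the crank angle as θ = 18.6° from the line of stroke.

1.57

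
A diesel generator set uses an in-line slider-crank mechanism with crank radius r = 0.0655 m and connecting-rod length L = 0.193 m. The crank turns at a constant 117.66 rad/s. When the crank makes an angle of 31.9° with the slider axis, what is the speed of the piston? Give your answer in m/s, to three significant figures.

5.27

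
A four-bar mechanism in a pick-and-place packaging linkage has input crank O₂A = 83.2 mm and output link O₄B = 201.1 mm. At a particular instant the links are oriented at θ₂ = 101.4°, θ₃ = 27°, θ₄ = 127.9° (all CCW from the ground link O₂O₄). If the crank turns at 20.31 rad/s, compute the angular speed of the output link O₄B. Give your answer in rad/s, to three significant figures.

ω₂ = 20.31 rad/s
Differentiating the loop-closure r₂e^{iθ₂}+r₃e^{iθ₃}=r₁+r₄e^{iθ₄} gives r₂ω₂e^{iθ₂}+r₃ω₃e^{iθ₃}=r₄ω₄e^{iθ₄}.
Eliminating the other unknown: ω₄ = r₂ω₂ sin(θ₂−θ₃) / [r₄ sin(θ₄−θ₃)].
Numerator sine = +0.96316; denominator sine = +0.98196.
Result = 0.0832·20.31·(+0.96316) / (0.2011·(+0.98196)) = +8.2419 rad/s; magnitude 8.2419 rad/s.

8.24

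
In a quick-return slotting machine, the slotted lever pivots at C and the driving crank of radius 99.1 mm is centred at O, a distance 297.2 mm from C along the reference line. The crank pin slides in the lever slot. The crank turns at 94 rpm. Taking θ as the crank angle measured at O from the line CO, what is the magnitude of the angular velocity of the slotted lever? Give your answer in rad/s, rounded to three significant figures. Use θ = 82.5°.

1.27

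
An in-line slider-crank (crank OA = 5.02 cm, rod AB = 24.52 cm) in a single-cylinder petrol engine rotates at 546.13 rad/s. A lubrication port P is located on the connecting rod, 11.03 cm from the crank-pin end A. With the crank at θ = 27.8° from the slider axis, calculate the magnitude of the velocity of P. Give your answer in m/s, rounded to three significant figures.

ω = 546.1 rad/s.  Crank-pin speed |V_A| = rω = 27.416 m/s, perpendicular to OA.
Rod angle: sinφ = −(r/L) sinθ ⇒ φ = -5.479°; ω_rod = −rω cosθ/√(L²−r²sin²θ) = -99.359 rad/s.
V_P = V_A + ω_rod × AP, with AP = 0.1103 m along the rod.
Components: V_Px = −rω sinθ − a·ω_rod·sinφ = -13.833 m/s;  V_Py = rω cosθ + a·ω_rod·cosφ = +13.342 m/s.
|V_P| = √(V_Px² + V_Py²) = 19.219 m/s.

19.2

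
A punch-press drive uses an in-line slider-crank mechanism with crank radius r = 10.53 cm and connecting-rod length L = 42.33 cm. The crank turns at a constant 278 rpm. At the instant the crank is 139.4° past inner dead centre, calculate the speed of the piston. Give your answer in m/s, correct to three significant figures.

1.61

ω = 2π·278/60 = 29.11 rad/s
For an in-line slider-crank, x = r cosθ + √(L² − r² sin²θ), so v = −rω sinθ·[1 + r cosθ/√(L² − r² sin²θ)].
With r = 0.1053 m, L = 0.4233 m, θ = 139.4°: √(L² − r² sin²θ) = 0.41772 m.
v = −0.1053·29.11·0.65077·[1 + 0.1053·-0.75927/0.41772] = -1.6131 m/s.
|v| = 1.6131 m/s.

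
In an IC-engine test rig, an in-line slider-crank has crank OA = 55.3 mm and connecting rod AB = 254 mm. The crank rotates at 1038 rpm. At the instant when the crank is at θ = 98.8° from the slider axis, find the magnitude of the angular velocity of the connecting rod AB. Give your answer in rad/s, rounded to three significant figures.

3.71

ω = 108.7 rad/s (converted from 1038 rpm).
The rod makes angle φ with the slider axis where L sinφ = r sinθ; differentiating, L cosφ·φ̇ = r ω cosθ.
L cosφ = √(L² − r² sin²θ) = 0.24805 m.
|ω_rod| = r ω |cosθ| / √(L² − r² sin²θ) = 0.0553·108.7·0.15299/0.24805 = 3.7073 rad/s.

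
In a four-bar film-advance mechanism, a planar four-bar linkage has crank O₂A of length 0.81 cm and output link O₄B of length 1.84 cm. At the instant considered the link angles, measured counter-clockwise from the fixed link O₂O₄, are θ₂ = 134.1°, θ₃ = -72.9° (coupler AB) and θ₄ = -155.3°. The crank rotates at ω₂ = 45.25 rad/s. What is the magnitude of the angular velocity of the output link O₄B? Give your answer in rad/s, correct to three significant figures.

9.12

ω₂ = 45.25 rad/s
Differentiating the loop-closure r₂e^{iθ₂}+r₃e^{iθ₃}=r₁+r₄e^{iθ₄} gives r₂ω₂e^{iθ₂}+r₃ω₃e^{iθ₃}=r₄ω₄e^{iθ₄}.
Eliminating the other unknown: ω₄ = r₂ω₂ sin(θ₂−θ₃) / [r₄ sin(θ₄−θ₃)].
Numerator sine = -0.45399; denominator sine = -0.99122.
Result = 0.0081·45.25·(-0.45399) / (0.0184·(-0.99122)) = +9.1236 rad/s; magnitude 9.1236 rad/s.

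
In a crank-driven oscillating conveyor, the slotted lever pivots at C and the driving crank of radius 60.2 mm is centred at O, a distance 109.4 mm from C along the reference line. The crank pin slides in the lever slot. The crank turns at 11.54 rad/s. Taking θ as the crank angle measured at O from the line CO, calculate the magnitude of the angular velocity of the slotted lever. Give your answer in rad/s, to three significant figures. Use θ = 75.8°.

3.21

ω = 11.54 rad/s
Crank pin A relative to C: A = (d + r cosθ, r sinθ); lever angle φ = atan2(r sinθ, d + r cosθ).
Differentiating tanφ: φ̇ = rω(d cosθ + r)/(d² + r² + 2dr cosθ).
d² + r² + 2dr cosθ = |CA|² = 0.0188235 m²;  d cosθ + r = +0.087037 m.
|ω_lever| = |0.0602·11.54·+0.087037| / 0.0188235 = 3.2122 rad/s.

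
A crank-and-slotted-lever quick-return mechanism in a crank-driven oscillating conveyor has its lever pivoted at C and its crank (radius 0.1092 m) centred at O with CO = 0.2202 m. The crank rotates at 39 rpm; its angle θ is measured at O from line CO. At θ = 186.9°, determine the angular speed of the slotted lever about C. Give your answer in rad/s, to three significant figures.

ω = 4.084 rad/s (from 39 rpm).
Crank pin A relative to C: A = (d + r cosθ, r sinθ); lever angle φ = atan2(r sinθ, d + r cosθ).
Differentiating tanφ: φ̇ = rω(d cosθ + r)/(d² + r² + 2dr cosθ).
d² + r² + 2dr cosθ = |CA|² = 0.0126693 m²;  d cosθ + r = -0.10941 m.
|ω_lever| = |0.1092·4.084·-0.10941| / 0.0126693 = 3.8512 rad/s.

3.85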